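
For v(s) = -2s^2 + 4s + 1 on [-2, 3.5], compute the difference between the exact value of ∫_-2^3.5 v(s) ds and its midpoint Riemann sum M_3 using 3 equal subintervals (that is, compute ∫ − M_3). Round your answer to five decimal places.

Exact integral: ∫_-2^3.5 v(s) ds ≈ -11.9166667.
M_3 ≈ -8.8356481.
Error ≈ -11.9166667 − (-8.8356481) ≈ -3.08102.

-3.08102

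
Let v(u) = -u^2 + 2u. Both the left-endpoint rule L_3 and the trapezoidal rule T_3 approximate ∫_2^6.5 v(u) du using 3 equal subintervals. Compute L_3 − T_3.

21.9375

L_3 = -30.375.
T_3 = -52.3125.
L_3 − T_3 = 21.9375.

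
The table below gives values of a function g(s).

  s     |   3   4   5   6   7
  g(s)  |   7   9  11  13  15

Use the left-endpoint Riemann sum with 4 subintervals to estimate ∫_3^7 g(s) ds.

40

Δs = 1.
Sum = 1·[7 + 9 + 11 + 13] = 40.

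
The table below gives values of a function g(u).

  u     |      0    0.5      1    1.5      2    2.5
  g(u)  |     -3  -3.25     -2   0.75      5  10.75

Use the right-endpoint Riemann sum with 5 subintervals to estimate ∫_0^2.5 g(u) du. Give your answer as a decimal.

Δu = 0.5.
Sum = 0.5·[(-3.25) + (-2) + 0.75 + 5 + 10.75] = 5.625.

5.625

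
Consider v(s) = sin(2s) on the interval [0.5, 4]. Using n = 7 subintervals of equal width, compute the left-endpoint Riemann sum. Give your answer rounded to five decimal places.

0.27687

Δs = (4 − 0.5)/7 = 0.5.
Left endpoints: 0.5, 1, 1.5, 2, 2.5, 3, 3.5.
v(0.5) ≈ 0.84147, v(1) ≈ 0.90930, v(1.5) ≈ 0.14112, v(2) ≈ -0.75680, v(2.5) ≈ -0.95892, v(3) ≈ -0.27942, v(3.5) ≈ 0.65699.
Sum = Δs · [v(0.5) + v(1) + v(1.5) + ...].
Sum ≈ 0.27687.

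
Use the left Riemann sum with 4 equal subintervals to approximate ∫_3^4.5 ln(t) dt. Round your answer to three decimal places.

1.895

Δt = (4.5 − 3)/4 = 0.375.
Left endpoints: 3, 3.375, 3.75, 4.125.
f(3) ≈ 1.099, f(3.375) ≈ 1.216, f(3.75) ≈ 1.322, f(4.125) ≈ 1.417.
Sum = Δt · [f(3) + f(3.375) + f(3.75) + f(4.125)].
Sum ≈ 1.895.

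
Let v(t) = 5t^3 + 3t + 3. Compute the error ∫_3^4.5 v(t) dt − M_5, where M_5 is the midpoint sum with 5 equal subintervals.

0.6328125

Exact integral: ∫_3^4.5 v(t) dt = 432.703125.
M_5 = 432.0703125.
Error = 432.703125 − 432.0703125 = 0.6328125.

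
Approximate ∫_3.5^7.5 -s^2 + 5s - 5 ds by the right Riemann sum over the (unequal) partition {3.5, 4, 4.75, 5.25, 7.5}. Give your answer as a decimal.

Subinterval widths: 0.5, 0.75, 0.5, 2.25.
Right endpoints: 4, 4.75, 5.25, 7.5.
f(4) = -1, f(4.75) = -3.8125, f(5.25) = -6.3125, f(7.5) = -23.75.
Sum = Σ Δs_i · f(s_i).
Sum = -59.953125.

-59.953125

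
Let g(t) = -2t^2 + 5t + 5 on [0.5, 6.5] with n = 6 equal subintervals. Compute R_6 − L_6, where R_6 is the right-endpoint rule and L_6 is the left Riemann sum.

-54

R_6 = -77.
L_6 = -23.
R_6 − L_6 = -54.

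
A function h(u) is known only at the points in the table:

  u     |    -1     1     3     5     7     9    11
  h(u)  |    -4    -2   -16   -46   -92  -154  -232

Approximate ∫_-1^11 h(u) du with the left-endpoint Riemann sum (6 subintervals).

Δu = 2.
Sum = 2·[(-4) + (-2) + (-16) + (-46) + (-92) + (-154)] = -628.

-628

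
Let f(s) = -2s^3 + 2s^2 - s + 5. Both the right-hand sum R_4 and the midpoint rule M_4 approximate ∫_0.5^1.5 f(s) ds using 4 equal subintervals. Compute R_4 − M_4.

R_4 = 3.1875.
M_4 = 3.6875.
R_4 − M_4 = -0.5.

-0.5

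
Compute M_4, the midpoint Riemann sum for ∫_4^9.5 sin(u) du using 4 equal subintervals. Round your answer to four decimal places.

Δu = (9.5 − 4)/4 = 1.375.
Midpoints: 4.6875, 6.0625, 7.4375, 8.8125.
f(4.6875) ≈ -0.9997, f(6.0625) ≈ -0.2189, f(7.4375) ≈ 0.9145, f(8.8125) ≈ 0.5747.
Sum = Δu · [f(4.6875) + f(6.0625) + f(7.4375) + f(8.8125)].
Sum ≈ 0.3722.

0.3722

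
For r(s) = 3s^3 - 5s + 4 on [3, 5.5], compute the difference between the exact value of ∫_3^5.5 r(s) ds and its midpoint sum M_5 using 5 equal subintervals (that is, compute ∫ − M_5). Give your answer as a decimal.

Exact integral: ∫_3^5.5 r(s) ds = 582.421875.
M_5 = 580.4296875.
Error = 582.421875 − 580.4296875 = 1.9921875.

1.9921875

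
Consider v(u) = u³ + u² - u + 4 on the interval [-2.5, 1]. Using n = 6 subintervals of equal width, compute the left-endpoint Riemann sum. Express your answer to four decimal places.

10.1060

Δu = (1 − (-2.5))/6 = 7/12.
Left endpoints: -2.5, -23/12, -4/3, -0.75, -1/6, 5/12.
v(-2.5) = -2.875, v(-23/12) = 4405/1728, v(-4/3) = 128/27, v(-0.75) = 4.890625, v(-1/6) = 905/216, v(5/12) = 6617/1728.
Sum = Δu · [v(-2.5) + v(-23/12) + v(-4/3) + ...].
Sum ≈ 10.1060.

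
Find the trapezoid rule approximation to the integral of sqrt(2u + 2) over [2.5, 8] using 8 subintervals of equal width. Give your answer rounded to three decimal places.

Δu = (8 − 2.5)/8 = 0.6875.
f(2.5) ≈ 2.646, f(3.1875) ≈ 2.894, f(3.875) ≈ 3.122, f(4.5625) ≈ 3.335, f(5.25) ≈ 3.536, f(5.9375) ≈ 3.725, f(6.625) ≈ 3.905, f(7.3125) ≈ 4.077, f(8) ≈ 4.243.
T_8 = (Δu/2)·[f(u_0) + 2f(u_1) + ... + 2f(u_{7}) + f(u_8)].
Sum ≈ 19.277.

19.277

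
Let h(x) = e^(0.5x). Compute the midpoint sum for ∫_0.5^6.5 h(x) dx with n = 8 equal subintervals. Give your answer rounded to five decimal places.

48.72662

Δx = (6.5 − 0.5)/8 = 0.75.
Midpoints: 0.875, 1.625, 2.375, 3.125, 3.875, 4.625, 5.375, 6.125.
h(0.875) ≈ 1.54883, h(1.625) ≈ 2.25353, h(2.375) ≈ 3.27887, h(3.125) ≈ 4.77073, h(3.875) ≈ 6.94138, h(4.625) ≈ 10.09964, h(5.375) ≈ 14.69489, h(6.125) ≈ 21.38094.
Sum = Δx · [h(0.875) + h(1.625) + h(2.375) + ...].
Sum ≈ 48.72662.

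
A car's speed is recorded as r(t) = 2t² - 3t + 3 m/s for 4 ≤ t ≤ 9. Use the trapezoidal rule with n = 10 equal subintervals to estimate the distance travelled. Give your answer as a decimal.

Δt = (9 − 4)/10 = 0.5.
r(4) = 23, r(4.5) = 30, r(5) = 38, r(5.5) = 47, r(6) = 57, r(6.5) = 68, r(7) = 80, r(7.5) = 93, r(8) = 107, r(8.5) = 122, r(9) = 138.
T_10 = (Δt/2)·[r(t_0) + 2r(t_1) + ... + 2r(t_{9}) + r(t_10)].
Sum = 361.25.

361.25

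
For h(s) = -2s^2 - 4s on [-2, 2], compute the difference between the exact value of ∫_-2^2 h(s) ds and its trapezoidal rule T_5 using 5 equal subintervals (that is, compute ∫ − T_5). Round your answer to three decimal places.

0.853

Exact integral: ∫_-2^2 h(s) ds ≈ -10.66667.
T_5 = -11.52.
Error ≈ -10.66667 − (-11.52) ≈ 0.853.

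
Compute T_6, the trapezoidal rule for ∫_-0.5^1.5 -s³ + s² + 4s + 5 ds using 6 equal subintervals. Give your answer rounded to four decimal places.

Δs = (1.5 − (-0.5))/6 = 1/3.
f(-0.5) = 3.375, f(-1/6) = 943/216, f(1/6) = 1229/216, f(0.5) = 7.125, f(5/6) = 1825/216, f(7/6) = 2039/216, f(1.5) = 9.875.
T_6 = (Δs/2)·[f(s_0) + 2f(s_1) + ... + 2f(s_{5}) + f(s_6)].
Sum ≈ 13.8981.

13.8981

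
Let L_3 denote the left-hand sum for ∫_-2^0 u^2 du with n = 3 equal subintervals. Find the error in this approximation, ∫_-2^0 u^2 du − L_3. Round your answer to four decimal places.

Exact integral: ∫_-2^0 f(u) du ≈ 2.666667.
L_3 ≈ 4.148148.
Error ≈ 2.666667 − 4.148148 ≈ -1.4815.

-1.4815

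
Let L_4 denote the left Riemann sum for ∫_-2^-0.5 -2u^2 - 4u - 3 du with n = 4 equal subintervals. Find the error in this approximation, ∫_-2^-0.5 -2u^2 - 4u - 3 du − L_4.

Exact integral: ∫_-2^-0.5 f(u) du = -2.25.
L_4 = -2.6015625.
Error = -2.25 − (-2.6015625) = 0.3515625.

0.3515625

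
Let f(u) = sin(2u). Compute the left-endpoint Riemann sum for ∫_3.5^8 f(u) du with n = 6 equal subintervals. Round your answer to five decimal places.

1.04330

Δu = (8 − 3.5)/6 = 0.75.
Left endpoints: 3.5, 4.25, 5, 5.75, 6.5, 7.25.
f(3.5) ≈ 0.65699, f(4.25) ≈ 0.79849, f(5) ≈ -0.54402, f(5.75) ≈ -0.87545, f(6.5) ≈ 0.42017, f(7.25) ≈ 0.93490.
Sum = Δu · [f(3.5) + f(4.25) + f(5) + ...].
Sum ≈ 1.04330.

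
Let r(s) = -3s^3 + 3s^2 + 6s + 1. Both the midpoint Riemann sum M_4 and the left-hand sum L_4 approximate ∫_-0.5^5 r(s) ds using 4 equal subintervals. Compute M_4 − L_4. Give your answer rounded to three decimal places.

-139.493

M_4 ≈ -248.88037.
L_4 ≈ -109.38770.
M_4 − L_4 ≈ -139.493.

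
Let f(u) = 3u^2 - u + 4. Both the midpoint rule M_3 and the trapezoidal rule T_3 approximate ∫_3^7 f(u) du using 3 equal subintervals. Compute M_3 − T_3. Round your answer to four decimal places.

M_3 ≈ 310.222222.
T_3 ≈ 315.555556.
M_3 − T_3 ≈ -5.3333.

-5.3333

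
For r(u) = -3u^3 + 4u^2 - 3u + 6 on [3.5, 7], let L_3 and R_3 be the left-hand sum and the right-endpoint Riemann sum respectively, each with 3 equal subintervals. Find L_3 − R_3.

891.1875

L_3 ≈ -910.9074074.
R_3 ≈ -1802.0949074.
L_3 − R_3 = 891.1875.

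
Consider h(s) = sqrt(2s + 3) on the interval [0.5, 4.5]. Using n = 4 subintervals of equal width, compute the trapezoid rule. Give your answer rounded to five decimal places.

Δs = (4.5 − 0.5)/4 = 1.
h(0.5) ≈ 2.00000, h(1.5) ≈ 2.44949, h(2.5) ≈ 2.82843, h(3.5) ≈ 3.16228, h(4.5) ≈ 3.46410.
T_4 = (Δs/2)·[h(s_0) + 2h(s_1) + 2h(s_2) + 2h(s_3) + h(s_4)].
Sum ≈ 11.17225.

11.17225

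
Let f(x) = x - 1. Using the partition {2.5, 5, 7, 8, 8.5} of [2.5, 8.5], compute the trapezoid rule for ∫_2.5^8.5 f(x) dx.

27

Subinterval widths: 2.5, 2, 1, 0.5.
f(2.5) = 1.5, f(5) = 4, f(7) = 6, f(8) = 7, f(8.5) = 7.5.
On each subinterval the trapezoid contributes (Δx_i/2)·[f(x_{i-1}) + f(x_i)].
Sum = 27.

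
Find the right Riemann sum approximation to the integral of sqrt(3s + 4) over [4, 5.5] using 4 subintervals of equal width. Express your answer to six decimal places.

6.502363

Δs = (5.5 − 4)/4 = 0.375.
Right endpoints: 4.375, 4.75, 5.125, 5.5.
f(4.375) ≈ 4.138236, f(4.75) ≈ 4.272002, f(5.125) ≈ 4.401704, f(5.5) ≈ 4.527693.
Sum = Δs · [f(4.375) + f(4.75) + f(5.125) + f(5.5)].
Sum ≈ 6.502363.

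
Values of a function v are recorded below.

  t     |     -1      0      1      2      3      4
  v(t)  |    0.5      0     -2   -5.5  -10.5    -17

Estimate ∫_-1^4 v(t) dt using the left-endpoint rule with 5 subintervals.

-17.5

Δt = 1.
Sum = 1·[0.5 + 0 + (-2) + (-5.5) + (-10.5)] = -17.5.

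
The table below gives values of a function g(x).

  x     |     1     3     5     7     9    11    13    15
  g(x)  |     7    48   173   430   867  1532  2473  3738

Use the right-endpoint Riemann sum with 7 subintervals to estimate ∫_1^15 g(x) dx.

Δx = 2.
Sum = 2·[48 + 173 + 430 + 867 + 1532 + 2473 + 3738] = 18522.

18522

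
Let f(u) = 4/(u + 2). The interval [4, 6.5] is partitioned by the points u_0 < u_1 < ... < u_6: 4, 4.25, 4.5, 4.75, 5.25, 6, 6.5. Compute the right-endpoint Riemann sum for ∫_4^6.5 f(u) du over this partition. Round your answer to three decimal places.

Subinterval widths: 0.25, 0.25, 0.25, 0.5, 0.75, 0.5.
Right endpoints: 4.25, 4.5, 4.75, 5.25, 6, 6.5.
f(4.25) = 0.64, f(4.5) = 8/13, f(4.75) = 16/27, f(5.25) = 16/29, f(6) = 0.5, f(6.5) = 8/17.
Sum = Σ Δu_i · f(u_i).
Sum ≈ 1.348.

1.348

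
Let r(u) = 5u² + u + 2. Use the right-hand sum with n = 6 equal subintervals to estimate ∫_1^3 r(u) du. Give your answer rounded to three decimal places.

58.519

Δu = (3 − 1)/6 = 1/3.
Right endpoints: 4/3, 5/3, 2, 7/3, 8/3, 3.
r(4/3) = 110/9, r(5/3) = 158/9, r(2) = 24, r(7/3) = 284/9, r(8/3) = 362/9, r(3) = 50.
Sum = Δu · [r(4/3) + r(5/3) + r(2) + ...].
Sum ≈ 58.519.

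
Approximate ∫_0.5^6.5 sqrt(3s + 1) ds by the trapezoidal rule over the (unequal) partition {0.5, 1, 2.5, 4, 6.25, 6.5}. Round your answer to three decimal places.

19.650

Subinterval widths: 0.5, 1.5, 1.5, 2.25, 0.25.
f(0.5) ≈ 1.581, f(1) ≈ 2.000, f(2.5) ≈ 2.915, f(4) ≈ 3.606, f(6.25) ≈ 4.444, f(6.5) ≈ 4.528.
On each subinterval the trapezoid contributes (Δs_i/2)·[f(s_{i-1}) + f(s_i)].
Sum ≈ 19.650.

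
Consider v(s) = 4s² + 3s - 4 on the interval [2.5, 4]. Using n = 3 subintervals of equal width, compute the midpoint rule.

73

Δs = (4 − 2.5)/3 = 0.5.
Midpoints: 2.75, 3.25, 3.75.
v(2.75) = 34.5, v(3.25) = 48, v(3.75) = 63.5.
Sum = Δs · [v(2.75) + v(3.25) + v(3.75)].
Sum = 73.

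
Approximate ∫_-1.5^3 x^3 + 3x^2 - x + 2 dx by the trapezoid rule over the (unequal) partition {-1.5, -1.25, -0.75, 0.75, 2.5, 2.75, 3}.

Subinterval widths: 0.25, 0.5, 1.5, 1.75, 0.25, 0.25.
f(-1.5) = 6.875, f(-1.25) = 5.984375, f(-0.75) = 4.015625, f(0.75) = 3.359375, f(2.5) = 33.875, f(2.75) = 42.734375, f(3) = 53.
On each subinterval the trapezoid contributes (Δx_i/2)·[f(x_{i-1}) + f(x_i)].
Sum = 63.76171875.

63.76171875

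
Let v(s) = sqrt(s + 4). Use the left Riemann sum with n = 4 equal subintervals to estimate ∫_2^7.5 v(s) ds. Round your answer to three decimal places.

15.545

Δs = (7.5 − 2)/4 = 1.375.
Left endpoints: 2, 3.375, 4.75, 6.125.
v(2) ≈ 2.449, v(3.375) ≈ 2.716, v(4.75) ≈ 2.958, v(6.125) ≈ 3.182.
Sum = Δs · [v(2) + v(3.375) + v(4.75) + v(6.125)].
Sum ≈ 15.545.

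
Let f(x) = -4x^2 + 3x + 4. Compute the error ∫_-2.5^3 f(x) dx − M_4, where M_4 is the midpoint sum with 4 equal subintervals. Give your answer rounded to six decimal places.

-3.466146

Exact integral: ∫_-2.5^3 f(x) dx ≈ -30.70833333.
M_4 = -27.2421875.
Error ≈ -30.70833333 − (-27.2421875) ≈ -3.466146.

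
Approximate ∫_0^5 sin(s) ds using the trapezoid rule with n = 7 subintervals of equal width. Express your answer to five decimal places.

0.68562

Δs = (5 − 0)/7 = 5/7.
f(0) ≈ 0.00000, f(5/7) ≈ 0.65508, f(10/7) ≈ 0.98990, f(15/7) ≈ 0.84079, f(20/7) ≈ 0.28063, f(25/7) ≈ -0.41672, f(30/7) ≈ -0.91035, f(5) ≈ -0.95892.
T_7 = (Δs/2)·[f(s_0) + 2f(s_1) + ... + 2f(s_{6}) + f(s_7)].
Sum ≈ 0.68562.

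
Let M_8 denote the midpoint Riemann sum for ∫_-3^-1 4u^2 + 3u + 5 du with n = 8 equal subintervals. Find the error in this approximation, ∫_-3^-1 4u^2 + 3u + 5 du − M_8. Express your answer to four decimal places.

Exact integral: ∫_-3^-1 f(u) du ≈ 32.666667.
M_8 = 32.625.
Error ≈ 32.666667 − 32.625 ≈ 0.0417.

0.0417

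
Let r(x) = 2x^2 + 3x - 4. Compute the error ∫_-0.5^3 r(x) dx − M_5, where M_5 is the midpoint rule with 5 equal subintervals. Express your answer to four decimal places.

0.2858

Exact integral: ∫_-0.5^3 r(x) dx ≈ 17.208333.
M_5 = 16.9225.
Error ≈ 17.208333 − 16.9225 ≈ 0.2858.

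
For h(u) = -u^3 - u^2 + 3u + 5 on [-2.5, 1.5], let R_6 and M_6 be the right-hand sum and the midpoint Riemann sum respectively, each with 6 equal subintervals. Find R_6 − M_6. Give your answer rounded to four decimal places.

-0.7778

R_6 ≈ 15.314815.
M_6 ≈ 16.092593.
R_6 − M_6 ≈ -0.7778.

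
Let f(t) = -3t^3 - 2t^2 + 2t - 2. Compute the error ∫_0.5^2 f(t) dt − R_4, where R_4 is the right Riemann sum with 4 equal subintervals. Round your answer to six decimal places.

5.739258

Exact integral: ∫_0.5^2 f(t) dt = -16.453125.
R_4 ≈ -22.19238281.
Error ≈ -16.453125 − (-22.19238281) ≈ 5.739258.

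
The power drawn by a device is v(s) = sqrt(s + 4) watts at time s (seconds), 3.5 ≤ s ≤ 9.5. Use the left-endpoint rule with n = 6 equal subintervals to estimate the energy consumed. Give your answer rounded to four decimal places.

18.9034

Δs = (9.5 − 3.5)/6 = 1.
Left endpoints: 3.5, 4.5, 5.5, 6.5, 7.5, 8.5.
v(3.5) ≈ 2.7386, v(4.5) ≈ 2.9155, v(5.5) ≈ 3.0822, v(6.5) ≈ 3.2404, v(7.5) ≈ 3.3912, v(8.5) ≈ 3.5355.
Sum = Δs · [v(3.5) + v(4.5) + v(5.5) + ...].
Sum ≈ 18.9034.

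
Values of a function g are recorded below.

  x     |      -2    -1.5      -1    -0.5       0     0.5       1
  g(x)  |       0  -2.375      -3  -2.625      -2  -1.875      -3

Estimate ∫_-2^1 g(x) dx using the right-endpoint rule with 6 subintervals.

Δx = 0.5.
Sum = 0.5·[(-2.375) + (-3) + (-2.625) + (-2) + (-1.875) + (-3)] = -7.4375.

-7.4375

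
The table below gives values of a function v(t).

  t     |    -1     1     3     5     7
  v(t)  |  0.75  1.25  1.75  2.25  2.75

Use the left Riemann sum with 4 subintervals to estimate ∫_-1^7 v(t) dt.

Δt = 2.
Sum = 2·[0.75 + 1.25 + 1.75 + 2.25] = 12.

12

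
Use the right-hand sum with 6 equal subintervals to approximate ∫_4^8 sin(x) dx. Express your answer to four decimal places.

0.0929

Δx = (8 − 4)/6 = 2/3.
Right endpoints: 14/3, 16/3, 6, 20/3, 22/3, 8.
f(14/3) ≈ -0.9990, f(16/3) ≈ -0.8133, f(6) ≈ -0.2794, f(20/3) ≈ 0.3742, f(22/3) ≈ 0.8675, f(8) ≈ 0.9894.
Sum = Δx · [f(14/3) + f(16/3) + f(6) + ...].
Sum ≈ 0.0929.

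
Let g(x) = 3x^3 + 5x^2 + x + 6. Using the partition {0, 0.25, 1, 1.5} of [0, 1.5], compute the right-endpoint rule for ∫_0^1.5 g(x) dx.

27.33984375

Subinterval widths: 0.25, 0.75, 0.5.
Right endpoints: 0.25, 1, 1.5.
g(0.25) = 6.609375, g(1) = 15, g(1.5) = 28.875.
Sum = Σ Δx_i · g(x_i).
Sum = 27.33984375.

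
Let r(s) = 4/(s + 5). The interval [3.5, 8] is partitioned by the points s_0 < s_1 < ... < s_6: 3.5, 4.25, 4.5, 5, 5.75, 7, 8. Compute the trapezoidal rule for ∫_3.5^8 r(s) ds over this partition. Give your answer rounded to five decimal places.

1.70152

Subinterval widths: 0.75, 0.25, 0.5, 0.75, 1.25, 1.
r(3.5) = 8/17, r(4.25) = 16/37, r(4.5) = 8/19, r(5) = 0.4, r(5.75) = 16/43, r(7) = 1/3, r(8) = 4/13.
On each subinterval the trapezoid contributes (Δs_i/2)·[r(s_{i-1}) + r(s_i)].
Sum ≈ 1.70152.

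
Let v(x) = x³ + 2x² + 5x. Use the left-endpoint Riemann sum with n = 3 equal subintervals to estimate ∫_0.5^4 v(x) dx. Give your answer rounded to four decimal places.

Δx = (4 − 0.5)/3 = 7/6.
Left endpoints: 0.5, 5/3, 17/6.
v(0.5) = 3.125, v(5/3) = 500/27, v(17/6) = 11441/216.
Sum = Δx · [v(0.5) + v(5/3) + v(17/6)].
Sum ≈ 87.0463.

87.0463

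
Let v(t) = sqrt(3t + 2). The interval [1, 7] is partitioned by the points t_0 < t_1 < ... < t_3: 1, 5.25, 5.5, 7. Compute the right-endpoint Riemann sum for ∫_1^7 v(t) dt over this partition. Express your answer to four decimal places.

Subinterval widths: 4.25, 0.25, 1.5.
Right endpoints: 5.25, 5.5, 7.
v(5.25) ≈ 4.2131, v(5.5) ≈ 4.3012, v(7) ≈ 4.7958.
Sum = Σ Δt_i · v(t_i).
Sum ≈ 26.1746.

26.1746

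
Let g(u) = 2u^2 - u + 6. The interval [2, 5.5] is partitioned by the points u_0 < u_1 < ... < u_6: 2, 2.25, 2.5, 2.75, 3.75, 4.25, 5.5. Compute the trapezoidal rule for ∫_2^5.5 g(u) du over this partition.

Subinterval widths: 0.25, 0.25, 0.25, 1, 0.5, 1.25.
g(2) = 12, g(2.25) = 13.875, g(2.5) = 16, g(2.75) = 18.375, g(3.75) = 30.375, g(4.25) = 37.875, g(5.5) = 61.
On each subinterval the trapezoid contributes (Δu_i/2)·[g(u_{i-1}) + g(u_i)].
Sum = 114.5.

114.5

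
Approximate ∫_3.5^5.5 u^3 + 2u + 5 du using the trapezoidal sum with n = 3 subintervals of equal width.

221.25

Δu = (5.5 − 3.5)/3 = 2/3.
f(3.5) = 54.875, f(25/6) = 18505/216, f(29/6) = 27557/216, f(5.5) = 182.375.
T_3 = (Δu/2)·[f(u_0) + 2f(u_1) + 2f(u_2) + f(u_3)].
Sum = 221.25.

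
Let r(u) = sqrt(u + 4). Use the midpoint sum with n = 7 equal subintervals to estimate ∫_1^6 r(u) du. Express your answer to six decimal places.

Δu = (6 − 1)/7 = 5/7.
Midpoints: 19/14, 29/14, 39/14, 3.5, 59/14, 69/14, 79/14.
r(19/14) ≈ 2.314550, r(29/14) ≈ 2.464027, r(39/14) ≈ 2.604940, r(3.5) ≈ 2.738613, r(59/14) ≈ 2.866058, r(69/14) ≈ 2.988072, r(79/14) ≈ 3.105295.
Sum = Δu · [r(19/14) + r(29/14) + r(39/14) + ...].
Sum ≈ 13.629682.

13.629682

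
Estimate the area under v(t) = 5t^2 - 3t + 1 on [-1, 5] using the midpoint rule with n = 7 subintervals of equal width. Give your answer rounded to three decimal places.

178.163

Δt = (5 − (-1))/7 = 6/7.
Midpoints: -4/7, 2/7, 8/7, 2, 20/7, 26/7, 32/7.
v(-4/7) = 213/49, v(2/7) = 27/49, v(8/7) = 201/49, v(2) = 15, v(20/7) = 1629/49, v(26/7) = 2883/49, v(32/7) = 4497/49.
Sum = Δt · [v(-4/7) + v(2/7) + v(8/7) + ...].
Sum ≈ 178.163.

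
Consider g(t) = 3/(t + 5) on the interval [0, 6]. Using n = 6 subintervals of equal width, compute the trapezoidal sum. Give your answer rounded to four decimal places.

2.3733

Δt = (6 − 0)/6 = 1.
g(0) = 0.6, g(1) = 0.5, g(2) = 3/7, g(3) = 0.375, g(4) = 1/3, g(5) = 0.3, g(6) = 3/11.
T_6 = (Δt/2)·[g(t_0) + 2g(t_1) + ... + 2g(t_{5}) + g(t_6)].
Sum ≈ 2.3733.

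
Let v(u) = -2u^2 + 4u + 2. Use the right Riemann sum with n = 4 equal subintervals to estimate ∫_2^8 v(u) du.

-280.5

Δu = (8 − 2)/4 = 1.5.
Right endpoints: 3.5, 5, 6.5, 8.
v(3.5) = -8.5, v(5) = -28, v(6.5) = -56.5, v(8) = -94.
Sum = Δu · [v(3.5) + v(5) + v(6.5) + v(8)].
Sum = -280.5.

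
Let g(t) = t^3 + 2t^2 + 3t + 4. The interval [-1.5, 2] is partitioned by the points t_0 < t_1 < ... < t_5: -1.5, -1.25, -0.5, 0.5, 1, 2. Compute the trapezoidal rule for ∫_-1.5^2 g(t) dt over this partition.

28.3984375

Subinterval widths: 0.25, 0.75, 1, 0.5, 1.
g(-1.5) = 0.625, g(-1.25) = 1.421875, g(-0.5) = 2.875, g(0.5) = 6.125, g(1) = 10, g(2) = 26.
On each subinterval the trapezoid contributes (Δt_i/2)·[g(t_{i-1}) + g(t_i)].
Sum = 28.3984375.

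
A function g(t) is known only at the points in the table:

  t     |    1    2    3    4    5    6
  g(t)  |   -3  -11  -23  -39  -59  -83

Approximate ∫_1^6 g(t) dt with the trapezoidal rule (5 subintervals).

-175

Δt = 1.
T_5 = (1/2)·[(-3) + 2·(-11) + 2·(-23) + 2·(-39) + 2·(-59) + (-83)] = -175.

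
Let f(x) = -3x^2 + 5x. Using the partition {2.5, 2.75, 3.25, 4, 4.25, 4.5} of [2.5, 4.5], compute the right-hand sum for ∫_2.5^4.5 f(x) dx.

-48.75

Subinterval widths: 0.25, 0.5, 0.75, 0.25, 0.25.
Right endpoints: 2.75, 3.25, 4, 4.25, 4.5.
f(2.75) = -8.9375, f(3.25) = -15.4375, f(4) = -28, f(4.25) = -32.9375, f(4.5) = -38.25.
Sum = Σ Δx_i · f(x_i).
Sum = -48.75.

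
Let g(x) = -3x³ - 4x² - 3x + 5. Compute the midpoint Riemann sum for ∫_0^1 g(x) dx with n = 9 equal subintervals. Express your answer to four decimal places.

Δx = (1 − 0)/9 = 1/9.
Midpoints: 1/18, 1/6, 5/18, 7/18, 0.5, 11/18, 13/18, 5/6, 17/18.
g(1/18) = 9371/1944, g(1/6) = 4.375, g(5/18) = 7375/1944, g(7/18) = 5933/1944, g(0.5) = 2.125, g(11/18) = 1921/1944, g(13/18) = -745/1944, g(5/6) = -145/72, g(17/18) = -7637/1944.
Sum = Δx · [g(1/18) + g(1/6) + g(5/18) + ...].
Sum ≈ 1.4254.

1.4254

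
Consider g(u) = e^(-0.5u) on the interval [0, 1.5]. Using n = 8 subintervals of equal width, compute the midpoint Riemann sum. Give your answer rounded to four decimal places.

1.0549

Δu = (1.5 − 0)/8 = 0.1875.
Midpoints: 0.09375, 0.28125, 0.46875, 0.65625, 0.84375, 1.03125, 1.21875, 1.40625.
g(0.09375) ≈ 0.9542, g(0.28125) ≈ 0.8688, g(0.46875) ≈ 0.7911, g(0.65625) ≈ 0.7203, g(0.84375) ≈ 0.6558, g(1.03125) ≈ 0.5971, g(1.21875) ≈ 0.5437, g(1.40625) ≈ 0.4950.
Sum = Δu · [g(0.09375) + g(0.28125) + g(0.46875) + ...].
Sum ≈ 1.0549.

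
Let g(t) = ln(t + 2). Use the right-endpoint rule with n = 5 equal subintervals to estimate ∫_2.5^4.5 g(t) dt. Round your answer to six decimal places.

3.471000

Δt = (4.5 − 2.5)/5 = 0.4.
Right endpoints: 2.9, 3.3, 3.7, 4.1, 4.5.
g(2.9) ≈ 1.589235, g(3.3) ≈ 1.667707, g(3.7) ≈ 1.740466, g(4.1) ≈ 1.808289, g(4.5) ≈ 1.871802.
Sum = Δt · [g(2.9) + g(3.3) + g(3.7) + g(4.1) + g(4.5)].
Sum ≈ 3.471000.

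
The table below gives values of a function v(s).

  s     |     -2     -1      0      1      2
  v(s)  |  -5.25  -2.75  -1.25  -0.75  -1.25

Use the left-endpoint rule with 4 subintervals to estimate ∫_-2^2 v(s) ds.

Δs = 1.
Sum = 1·[(-5.25) + (-2.75) + (-1.25) + (-0.75)] = -10.

-10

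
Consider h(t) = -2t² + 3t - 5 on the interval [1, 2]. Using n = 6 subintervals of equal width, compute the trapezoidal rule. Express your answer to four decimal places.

Δt = (2 − 1)/6 = 1/6.
h(1) = -4, h(7/6) = -38/9, h(4/3) = -41/9, h(1.5) = -5, h(5/3) = -50/9, h(11/6) = -56/9, h(2) = -7.
T_6 = (Δt/2)·[h(t_0) + 2h(t_1) + ... + 2h(t_{5}) + h(t_6)].
Sum ≈ -5.1759.

-5.1759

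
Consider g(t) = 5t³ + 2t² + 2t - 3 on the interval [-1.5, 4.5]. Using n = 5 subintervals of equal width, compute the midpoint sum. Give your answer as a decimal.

Δt = (4.5 − (-1.5))/5 = 1.2.
Midpoints: -0.9, 0.3, 1.5, 2.7, 3.9.
g(-0.9) = -6.825, g(0.3) = -2.085, g(1.5) = 21.375, g(2.7) = 115.395, g(3.9) = 331.815.
Sum = Δt · [g(-0.9) + g(0.3) + g(1.5) + g(2.7) + g(3.9)].
Sum = 551.61.

551.61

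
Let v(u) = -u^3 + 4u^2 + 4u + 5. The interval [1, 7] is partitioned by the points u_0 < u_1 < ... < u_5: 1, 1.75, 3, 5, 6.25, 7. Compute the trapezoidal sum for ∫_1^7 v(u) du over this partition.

-35

Subinterval widths: 0.75, 1.25, 2, 1.25, 0.75.
v(1) = 12, v(1.75) = 18.890625, v(3) = 26, v(5) = 0, v(6.25) = -57.890625, v(7) = -114.
On each subinterval the trapezoid contributes (Δu_i/2)·[v(u_{i-1}) + v(u_i)].
Sum = -35.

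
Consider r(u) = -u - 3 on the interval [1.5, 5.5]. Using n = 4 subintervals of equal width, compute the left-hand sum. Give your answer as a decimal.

Δu = (5.5 − 1.5)/4 = 1.
Left endpoints: 1.5, 2.5, 3.5, 4.5.
r(1.5) = -4.5, r(2.5) = -5.5, r(3.5) = -6.5, r(4.5) = -7.5.
Sum = Δu · [r(1.5) + r(2.5) + r(3.5) + r(4.5)].
Sum = -24.

-24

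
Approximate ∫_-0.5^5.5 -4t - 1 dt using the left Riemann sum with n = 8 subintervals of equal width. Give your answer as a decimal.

Δt = (5.5 − (-0.5))/8 = 0.75.
Left endpoints: -0.5, 0.25, 1, 1.75, 2.5, 3.25, 4, 4.75.
f(-0.5) = 1, f(0.25) = -2, f(1) = -5, f(1.75) = -8, f(2.5) = -11, f(3.25) = -14, f(4) = -17, f(4.75) = -20.
Sum = Δt · [f(-0.5) + f(0.25) + f(1) + ...].
Sum = -57.

-57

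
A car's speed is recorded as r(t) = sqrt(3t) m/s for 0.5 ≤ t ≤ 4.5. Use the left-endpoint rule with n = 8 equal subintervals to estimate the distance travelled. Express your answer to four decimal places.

9.9853

Δt = (4.5 − 0.5)/8 = 0.5.
Left endpoints: 0.5, 1, 1.5, 2, 2.5, 3, 3.5, 4.
r(0.5) ≈ 1.2247, r(1) ≈ 1.7321, r(1.5) ≈ 2.1213, r(2) ≈ 2.4495, r(2.5) ≈ 2.7386, r(3) ≈ 3.0000, r(3.5) ≈ 3.2404, r(4) ≈ 3.4641.
Sum = Δt · [r(0.5) + r(1) + r(1.5) + ...].
Sum ≈ 9.9853.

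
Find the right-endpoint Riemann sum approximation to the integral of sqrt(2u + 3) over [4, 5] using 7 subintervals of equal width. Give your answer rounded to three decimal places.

3.484

Δu = (5 − 4)/7 = 1/7.
Right endpoints: 29/7, 30/7, 31/7, 32/7, 33/7, 34/7, 5.
f(29/7) ≈ 3.359, f(30/7) ≈ 3.402, f(31/7) ≈ 3.443, f(32/7) ≈ 3.485, f(33/7) ≈ 3.525, f(34/7) ≈ 3.566, f(5) ≈ 3.606.
Sum = Δu · [f(29/7) + f(30/7) + f(31/7) + ...].
Sum ≈ 3.484.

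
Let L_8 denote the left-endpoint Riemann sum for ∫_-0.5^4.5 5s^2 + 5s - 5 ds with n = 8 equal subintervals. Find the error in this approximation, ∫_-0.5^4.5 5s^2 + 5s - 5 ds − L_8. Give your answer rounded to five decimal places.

37.43490

Exact integral: ∫_-0.5^4.5 f(s) ds ≈ 177.0833333.
L_8 = 139.6484375.
Error ≈ 177.0833333 − 139.6484375 ≈ 37.43490.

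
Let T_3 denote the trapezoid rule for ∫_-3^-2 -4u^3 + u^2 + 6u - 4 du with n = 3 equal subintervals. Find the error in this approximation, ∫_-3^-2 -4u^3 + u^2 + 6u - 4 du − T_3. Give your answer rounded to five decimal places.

-0.57407

Exact integral: ∫_-3^-2 f(u) du ≈ 52.3333333.
T_3 ≈ 52.9074074.
Error ≈ 52.3333333 − 52.9074074 ≈ -0.57407.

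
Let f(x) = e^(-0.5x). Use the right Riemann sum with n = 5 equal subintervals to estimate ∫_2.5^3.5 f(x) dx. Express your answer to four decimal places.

0.2144

Δx = (3.5 − 2.5)/5 = 0.2.
Right endpoints: 2.7, 2.9, 3.1, 3.3, 3.5.
f(2.7) ≈ 0.2592, f(2.9) ≈ 0.2346, f(3.1) ≈ 0.2122, f(3.3) ≈ 0.1920, f(3.5) ≈ 0.1738.
Sum = Δx · [f(2.7) + f(2.9) + f(3.1) + f(3.3) + f(3.5)].
Sum ≈ 0.2144.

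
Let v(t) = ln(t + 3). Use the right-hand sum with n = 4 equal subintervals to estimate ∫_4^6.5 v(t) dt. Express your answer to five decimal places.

Δt = (6.5 − 4)/4 = 0.625.
Right endpoints: 4.625, 5.25, 5.875, 6.5.
v(4.625) ≈ 2.03143, v(5.25) ≈ 2.11021, v(5.875) ≈ 2.18324, v(6.5) ≈ 2.25129.
Sum = Δt · [v(4.625) + v(5.25) + v(5.875) + v(6.5)].
Sum ≈ 5.36011.

5.36011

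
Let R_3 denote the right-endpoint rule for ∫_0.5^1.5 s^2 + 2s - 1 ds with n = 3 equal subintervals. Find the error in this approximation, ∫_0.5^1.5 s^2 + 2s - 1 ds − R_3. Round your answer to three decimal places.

Exact integral: ∫_0.5^1.5 f(s) ds ≈ 2.08333.
R_3 ≈ 2.76852.
Error ≈ 2.08333 − 2.76852 ≈ -0.685.

-0.685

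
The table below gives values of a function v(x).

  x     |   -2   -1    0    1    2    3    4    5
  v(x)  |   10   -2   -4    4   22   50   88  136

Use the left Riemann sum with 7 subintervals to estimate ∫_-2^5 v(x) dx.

168

Δx = 1.
Sum = 1·[10 + (-2) + (-4) + 4 + 22 + 50 + 88] = 168.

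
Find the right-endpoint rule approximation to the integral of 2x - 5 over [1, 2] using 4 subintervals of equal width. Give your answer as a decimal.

Δx = (2 − 1)/4 = 0.25.
Right endpoints: 1.25, 1.5, 1.75, 2.
f(1.25) = -2.5, f(1.5) = -2, f(1.75) = -1.5, f(2) = -1.
Sum = Δx · [f(1.25) + f(1.5) + f(1.75) + f(2)].
Sum = -1.75.

-1.75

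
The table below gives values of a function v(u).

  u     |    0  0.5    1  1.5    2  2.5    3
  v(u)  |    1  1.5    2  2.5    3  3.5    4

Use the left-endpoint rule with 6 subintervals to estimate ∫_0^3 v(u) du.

6.75

Δu = 0.5.
Sum = 0.5·[1 + 1.5 + 2 + 2.5 + 3 + 3.5] = 6.75.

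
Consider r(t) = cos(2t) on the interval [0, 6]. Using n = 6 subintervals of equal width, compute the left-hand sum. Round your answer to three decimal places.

-0.094

Δt = (6 − 0)/6 = 1.
Left endpoints: 0, 1, 2, 3, 4, 5.
r(0) ≈ 1.000, r(1) ≈ -0.416, r(2) ≈ -0.654, r(3) ≈ 0.960, r(4) ≈ -0.146, r(5) ≈ -0.839.
Sum = Δt · [r(0) + r(1) + r(2) + ...].
Sum ≈ -0.094.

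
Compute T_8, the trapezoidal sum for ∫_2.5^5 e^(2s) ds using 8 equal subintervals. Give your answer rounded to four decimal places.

11292.8175

Δs = (5 − 2.5)/8 = 0.3125.
f(2.5) ≈ 148.4132, f(2.8125) ≈ 277.2723, f(3.125) ≈ 518.0128, f(3.4375) ≈ 967.7754, f(3.75) ≈ 1808.0424, f(4.0625) ≈ 3377.8679, f(4.375) ≈ 6310.6881, f(4.6875) ≈ 11789.9175, f(5) ≈ 22026.4658.
T_8 = (Δs/2)·[f(s_0) + 2f(s_1) + ... + 2f(s_{7}) + f(s_8)].
Sum ≈ 11292.8175.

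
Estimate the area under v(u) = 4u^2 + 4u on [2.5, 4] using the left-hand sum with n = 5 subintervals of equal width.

Δu = (4 − 2.5)/5 = 0.3.
Left endpoints: 2.5, 2.8, 3.1, 3.4, 3.7.
v(2.5) = 35, v(2.8) = 42.56, v(3.1) = 50.84, v(3.4) = 59.84, v(3.7) = 69.56.
Sum = Δu · [v(2.5) + v(2.8) + v(3.1) + v(3.4) + v(3.7)].
Sum = 77.34.

77.34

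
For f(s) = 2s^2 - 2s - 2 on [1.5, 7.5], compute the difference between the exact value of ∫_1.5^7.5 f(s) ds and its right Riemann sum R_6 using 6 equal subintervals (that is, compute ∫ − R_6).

Exact integral: ∫_1.5^7.5 f(s) ds = 213.
R_6 = 263.
Error = 213 − 263 = -50.

-50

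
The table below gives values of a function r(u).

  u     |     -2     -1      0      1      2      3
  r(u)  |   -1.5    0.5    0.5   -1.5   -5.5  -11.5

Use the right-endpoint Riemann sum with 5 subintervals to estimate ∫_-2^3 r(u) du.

Δu = 1.
Sum = 1·[0.5 + 0.5 + (-1.5) + (-5.5) + (-11.5)] = -17.5.

-17.5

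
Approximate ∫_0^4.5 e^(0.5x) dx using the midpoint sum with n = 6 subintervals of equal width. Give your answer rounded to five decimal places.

16.87641

Δx = (4.5 − 0)/6 = 0.75.
Midpoints: 0.375, 1.125, 1.875, 2.625, 3.375, 4.125.
f(0.375) ≈ 1.20623, f(1.125) ≈ 1.75505, f(1.875) ≈ 2.55359, f(2.625) ≈ 3.71545, f(3.375) ≈ 5.40595, f(4.125) ≈ 7.86561.
Sum = Δx · [f(0.375) + f(1.125) + f(1.875) + ...].
Sum ≈ 16.87641.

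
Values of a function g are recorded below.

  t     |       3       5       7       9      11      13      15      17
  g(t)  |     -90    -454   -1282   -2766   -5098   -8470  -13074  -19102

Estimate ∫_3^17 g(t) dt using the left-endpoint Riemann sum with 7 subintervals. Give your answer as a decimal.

Δt = 2.
Sum = 2·[(-90) + (-454) + (-1282) + (-2766) + (-5098) + (-8470) + (-13074)] = -62468.

-62468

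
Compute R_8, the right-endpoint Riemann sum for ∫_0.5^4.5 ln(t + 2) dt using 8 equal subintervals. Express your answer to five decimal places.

6.10975

Δt = (4.5 − 0.5)/8 = 0.5.
Right endpoints: 1, 1.5, 2, 2.5, 3, 3.5, 4, 4.5.
f(1) ≈ 1.09861, f(1.5) ≈ 1.25276, f(2) ≈ 1.38629, f(2.5) ≈ 1.50408, f(3) ≈ 1.60944, f(3.5) ≈ 1.70475, f(4) ≈ 1.79176, f(4.5) ≈ 1.87180.
Sum = Δt · [f(1) + f(1.5) + f(2) + ...].
Sum ≈ 6.10975.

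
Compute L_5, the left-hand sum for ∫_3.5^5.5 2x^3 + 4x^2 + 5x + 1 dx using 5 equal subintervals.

Δx = (5.5 − 3.5)/5 = 0.4.
Left endpoints: 3.5, 3.9, 4.3, 4.7, 5.1.
f(3.5) = 153.25, f(3.9) = 199.978, f(4.3) = 255.474, f(4.7) = 320.506, f(5.1) = 395.842.
Sum = Δx · [f(3.5) + f(3.9) + f(4.3) + f(4.7) + f(5.1)].
Sum = 530.02.

530.02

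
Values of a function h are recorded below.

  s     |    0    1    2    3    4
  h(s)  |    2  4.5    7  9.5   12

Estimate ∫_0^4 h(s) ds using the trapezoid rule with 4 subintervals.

28

Δs = 1.
T_4 = (1/2)·[2 + 2·4.5 + 2·7 + 2·9.5 + 12] = 28.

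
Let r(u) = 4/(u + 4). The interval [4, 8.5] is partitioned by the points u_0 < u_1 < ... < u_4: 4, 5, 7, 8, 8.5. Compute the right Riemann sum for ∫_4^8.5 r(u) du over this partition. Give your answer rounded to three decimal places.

1.665

Subinterval widths: 1, 2, 1, 0.5.
Right endpoints: 5, 7, 8, 8.5.
r(5) = 4/9, r(7) = 4/11, r(8) = 1/3, r(8.5) = 0.32.
Sum = Σ Δu_i · r(u_i).
Sum ≈ 1.665.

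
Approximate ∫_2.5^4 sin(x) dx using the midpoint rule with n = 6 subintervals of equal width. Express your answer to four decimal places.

Δx = (4 − 2.5)/6 = 0.25.
Midpoints: 2.625, 2.875, 3.125, 3.375, 3.625, 3.875.
f(2.625) ≈ 0.4939, f(2.875) ≈ 0.2634, f(3.125) ≈ 0.0166, f(3.375) ≈ -0.2313, f(3.625) ≈ -0.4648, f(3.875) ≈ -0.6694.
Sum = Δx · [f(2.625) + f(2.875) + f(3.125) + ...].
Sum ≈ -0.1479.

-0.1479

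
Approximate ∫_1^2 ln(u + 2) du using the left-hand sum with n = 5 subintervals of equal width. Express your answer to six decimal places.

1.220295

Δu = (2 − 1)/5 = 0.2.
Left endpoints: 1, 1.2, 1.4, 1.6, 1.8.
f(1) ≈ 1.098612, f(1.2) ≈ 1.163151, f(1.4) ≈ 1.223775, f(1.6) ≈ 1.280934, f(1.8) ≈ 1.335001.
Sum = Δu · [f(1) + f(1.2) + f(1.4) + f(1.6) + f(1.8)].
Sum ≈ 1.220295.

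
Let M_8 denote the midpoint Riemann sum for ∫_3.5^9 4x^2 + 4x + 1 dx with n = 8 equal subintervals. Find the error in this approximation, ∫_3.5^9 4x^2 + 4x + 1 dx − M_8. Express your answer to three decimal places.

0.867

Exact integral: ∫_3.5^9 f(x) dx ≈ 1057.83333.
M_8 ≈ 1056.96680.
Error ≈ 1057.83333 − 1056.96680 ≈ 0.867.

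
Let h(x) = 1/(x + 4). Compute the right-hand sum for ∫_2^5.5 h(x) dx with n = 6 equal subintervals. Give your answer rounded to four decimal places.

Δx = (5.5 − 2)/6 = 7/12.
Right endpoints: 31/12, 19/6, 3.75, 13/3, 59/12, 5.5.
h(31/12) = 12/79, h(19/6) = 6/43, h(3.75) = 4/31, h(13/3) = 0.12, h(59/12) = 12/107, h(5.5) = 2/19.
Sum = Δx · [h(31/12) + h(19/6) + h(3.75) + ...].
Sum ≈ 0.4421.

0.4421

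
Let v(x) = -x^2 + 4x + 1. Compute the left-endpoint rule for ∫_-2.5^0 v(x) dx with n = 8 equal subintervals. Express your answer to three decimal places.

-17.788

Δx = (0 − (-2.5))/8 = 0.3125.
Left endpoints: -2.5, -2.1875, -1.875, -1.5625, -1.25, -0.9375, -0.625, -0.3125.
v(-2.5) = -15.25, v(-2.1875) = -12.53515625, v(-1.875) = -10.015625, v(-1.5625) = -7.69140625, v(-1.25) = -5.5625, v(-0.9375) = -3.62890625, v(-0.625) = -1.890625, v(-0.3125) = -0.34765625.
Sum = Δx · [v(-2.5) + v(-2.1875) + v(-1.875) + ...].
Sum ≈ -17.788.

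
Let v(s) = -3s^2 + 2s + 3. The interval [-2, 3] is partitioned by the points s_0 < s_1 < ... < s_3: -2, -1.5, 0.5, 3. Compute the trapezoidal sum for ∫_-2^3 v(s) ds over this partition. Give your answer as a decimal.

Subinterval widths: 0.5, 2, 2.5.
v(-2) = -13, v(-1.5) = -6.75, v(0.5) = 3.25, v(3) = -18.
On each subinterval the trapezoid contributes (Δs_i/2)·[v(s_{i-1}) + v(s_i)].
Sum = -26.875.

-26.875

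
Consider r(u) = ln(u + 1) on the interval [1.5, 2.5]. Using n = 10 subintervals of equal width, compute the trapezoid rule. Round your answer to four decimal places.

1.0938

Δu = (2.5 − 1.5)/10 = 0.1.
r(1.5) ≈ 0.9163, r(1.6) ≈ 0.9555, r(1.7) ≈ 0.9933, r(1.8) ≈ 1.0296, r(1.9) ≈ 1.0647, r(2) ≈ 1.0986, r(2.1) ≈ 1.1314, r(2.2) ≈ 1.1632, r(2.3) ≈ 1.1939, r(2.4) ≈ 1.2238, r(2.5) ≈ 1.2528.
T_10 = (Δu/2)·[r(u_0) + 2r(u_1) + ... + 2r(u_{9}) + r(u_10)].
Sum ≈ 1.0938.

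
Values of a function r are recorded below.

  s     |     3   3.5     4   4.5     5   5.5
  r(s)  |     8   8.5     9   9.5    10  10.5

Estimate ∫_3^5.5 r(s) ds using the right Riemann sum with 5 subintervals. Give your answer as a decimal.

23.75

Δs = 0.5.
Sum = 0.5·[8.5 + 9 + 9.5 + 10 + 10.5] = 23.75.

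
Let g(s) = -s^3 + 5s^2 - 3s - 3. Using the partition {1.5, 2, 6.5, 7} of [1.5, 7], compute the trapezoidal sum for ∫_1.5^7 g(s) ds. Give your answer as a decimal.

Subinterval widths: 0.5, 4.5, 0.5.
g(1.5) = 0.375, g(2) = 3, g(6.5) = -85.875, g(7) = -122.
On each subinterval the trapezoid contributes (Δs_i/2)·[g(s_{i-1}) + g(s_i)].
Sum = -237.59375.

-237.59375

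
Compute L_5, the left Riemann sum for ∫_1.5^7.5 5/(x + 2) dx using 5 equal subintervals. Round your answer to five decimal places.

5.57579

Δx = (7.5 − 1.5)/5 = 1.2.
Left endpoints: 1.5, 2.7, 3.9, 5.1, 6.3.
f(1.5) = 10/7, f(2.7) = 50/47, f(3.9) = 50/59, f(5.1) = 50/71, f(6.3) = 50/83.
Sum = Δx · [f(1.5) + f(2.7) + f(3.9) + f(5.1) + f(6.3)].
Sum ≈ 5.57579.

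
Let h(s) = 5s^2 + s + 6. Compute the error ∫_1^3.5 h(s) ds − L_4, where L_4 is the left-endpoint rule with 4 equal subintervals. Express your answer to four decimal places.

17.5456

Exact integral: ∫_1^3.5 h(s) ds ≈ 90.416667.
L_4 = 72.87109375.
Error ≈ 90.416667 − 72.87109375 ≈ 17.5456.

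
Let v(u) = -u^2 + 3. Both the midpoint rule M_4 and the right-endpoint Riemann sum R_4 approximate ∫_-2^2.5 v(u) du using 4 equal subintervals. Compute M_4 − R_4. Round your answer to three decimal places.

2.689

M_4 ≈ 6.09961.
R_4 = 3.41015625.
M_4 − R_4 ≈ 2.689.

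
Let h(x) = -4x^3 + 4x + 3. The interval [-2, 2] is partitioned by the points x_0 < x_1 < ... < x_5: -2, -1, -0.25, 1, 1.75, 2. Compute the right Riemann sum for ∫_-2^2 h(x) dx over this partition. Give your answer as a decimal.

-5.53125

Subinterval widths: 1, 0.75, 1.25, 0.75, 0.25.
Right endpoints: -1, -0.25, 1, 1.75, 2.
h(-1) = 3, h(-0.25) = 2.0625, h(1) = 3, h(1.75) = -11.4375, h(2) = -21.
Sum = Σ Δx_i · h(x_i).
Sum = -5.53125.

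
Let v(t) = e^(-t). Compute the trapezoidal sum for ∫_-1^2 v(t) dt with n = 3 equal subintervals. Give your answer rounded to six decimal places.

Δt = (2 − (-1))/3 = 1.
v(-1) ≈ 2.718282, v(0) ≈ 1.000000, v(1) ≈ 0.367879, v(2) ≈ 0.135335.
T_3 = (Δt/2)·[v(t_0) + 2v(t_1) + 2v(t_2) + v(t_3)].
Sum ≈ 2.794688.

2.794688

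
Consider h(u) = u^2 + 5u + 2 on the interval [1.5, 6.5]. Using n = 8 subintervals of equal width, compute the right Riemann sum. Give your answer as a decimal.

221.0546875

Δu = (6.5 − 1.5)/8 = 0.625.
Right endpoints: 2.125, 2.75, 3.375, 4, 4.625, 5.25, 5.875, 6.5.
h(2.125) = 17.140625, h(2.75) = 23.3125, h(3.375) = 30.265625, h(4) = 38, h(4.625) = 46.515625, h(5.25) = 55.8125, h(5.875) = 65.890625, h(6.5) = 76.75.
Sum = Δu · [h(2.125) + h(2.75) + h(3.375) + ...].
Sum = 221.0546875.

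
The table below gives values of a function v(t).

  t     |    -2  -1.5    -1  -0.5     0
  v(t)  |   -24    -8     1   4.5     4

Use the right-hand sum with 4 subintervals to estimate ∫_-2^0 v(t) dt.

Δt = 0.5.
Sum = 0.5·[(-8) + 1 + 4.5 + 4] = 0.75.

0.75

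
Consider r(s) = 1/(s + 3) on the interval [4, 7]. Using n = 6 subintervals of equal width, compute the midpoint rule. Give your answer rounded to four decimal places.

Δs = (7 − 4)/6 = 0.5.
Midpoints: 4.25, 4.75, 5.25, 5.75, 6.25, 6.75.
r(4.25) = 4/29, r(4.75) = 4/31, r(5.25) = 4/33, r(5.75) = 4/35, r(6.25) = 4/37, r(6.75) = 4/39.
Sum = Δs · [r(4.25) + r(4.75) + r(5.25) + ...].
Sum ≈ 0.3566.

0.3566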